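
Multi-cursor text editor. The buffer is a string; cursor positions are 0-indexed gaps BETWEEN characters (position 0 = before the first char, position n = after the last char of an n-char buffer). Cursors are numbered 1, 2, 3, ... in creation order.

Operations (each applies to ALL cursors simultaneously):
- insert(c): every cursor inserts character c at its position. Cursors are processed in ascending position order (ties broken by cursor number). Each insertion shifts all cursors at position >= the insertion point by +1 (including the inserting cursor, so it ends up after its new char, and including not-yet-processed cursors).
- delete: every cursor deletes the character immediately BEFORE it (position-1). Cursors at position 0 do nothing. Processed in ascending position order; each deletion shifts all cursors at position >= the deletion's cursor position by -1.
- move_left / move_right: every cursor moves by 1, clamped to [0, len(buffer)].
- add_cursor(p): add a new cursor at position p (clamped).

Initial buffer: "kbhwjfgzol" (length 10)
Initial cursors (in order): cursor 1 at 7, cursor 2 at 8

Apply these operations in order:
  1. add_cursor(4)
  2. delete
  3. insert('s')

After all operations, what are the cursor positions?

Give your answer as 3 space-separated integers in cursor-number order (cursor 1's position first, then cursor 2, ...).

After op 1 (add_cursor(4)): buffer="kbhwjfgzol" (len 10), cursors c3@4 c1@7 c2@8, authorship ..........
After op 2 (delete): buffer="kbhjfol" (len 7), cursors c3@3 c1@5 c2@5, authorship .......
After op 3 (insert('s')): buffer="kbhsjfssol" (len 10), cursors c3@4 c1@8 c2@8, authorship ...3..12..

Answer: 8 8 4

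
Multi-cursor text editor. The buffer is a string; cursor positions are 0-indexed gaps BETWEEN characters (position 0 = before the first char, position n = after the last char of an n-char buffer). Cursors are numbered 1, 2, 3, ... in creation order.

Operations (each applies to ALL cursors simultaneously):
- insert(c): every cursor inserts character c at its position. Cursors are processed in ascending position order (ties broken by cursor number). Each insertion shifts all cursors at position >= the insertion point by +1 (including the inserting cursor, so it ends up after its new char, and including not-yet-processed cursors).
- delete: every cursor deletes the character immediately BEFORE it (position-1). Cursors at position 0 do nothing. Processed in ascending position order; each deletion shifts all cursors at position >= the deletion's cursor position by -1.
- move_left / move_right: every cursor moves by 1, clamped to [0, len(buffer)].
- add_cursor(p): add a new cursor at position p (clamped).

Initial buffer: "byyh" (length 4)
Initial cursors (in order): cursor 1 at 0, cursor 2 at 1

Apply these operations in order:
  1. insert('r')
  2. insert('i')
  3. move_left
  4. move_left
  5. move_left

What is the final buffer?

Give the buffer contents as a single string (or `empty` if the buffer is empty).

After op 1 (insert('r')): buffer="rbryyh" (len 6), cursors c1@1 c2@3, authorship 1.2...
After op 2 (insert('i')): buffer="ribriyyh" (len 8), cursors c1@2 c2@5, authorship 11.22...
After op 3 (move_left): buffer="ribriyyh" (len 8), cursors c1@1 c2@4, authorship 11.22...
After op 4 (move_left): buffer="ribriyyh" (len 8), cursors c1@0 c2@3, authorship 11.22...
After op 5 (move_left): buffer="ribriyyh" (len 8), cursors c1@0 c2@2, authorship 11.22...

Answer: ribriyyh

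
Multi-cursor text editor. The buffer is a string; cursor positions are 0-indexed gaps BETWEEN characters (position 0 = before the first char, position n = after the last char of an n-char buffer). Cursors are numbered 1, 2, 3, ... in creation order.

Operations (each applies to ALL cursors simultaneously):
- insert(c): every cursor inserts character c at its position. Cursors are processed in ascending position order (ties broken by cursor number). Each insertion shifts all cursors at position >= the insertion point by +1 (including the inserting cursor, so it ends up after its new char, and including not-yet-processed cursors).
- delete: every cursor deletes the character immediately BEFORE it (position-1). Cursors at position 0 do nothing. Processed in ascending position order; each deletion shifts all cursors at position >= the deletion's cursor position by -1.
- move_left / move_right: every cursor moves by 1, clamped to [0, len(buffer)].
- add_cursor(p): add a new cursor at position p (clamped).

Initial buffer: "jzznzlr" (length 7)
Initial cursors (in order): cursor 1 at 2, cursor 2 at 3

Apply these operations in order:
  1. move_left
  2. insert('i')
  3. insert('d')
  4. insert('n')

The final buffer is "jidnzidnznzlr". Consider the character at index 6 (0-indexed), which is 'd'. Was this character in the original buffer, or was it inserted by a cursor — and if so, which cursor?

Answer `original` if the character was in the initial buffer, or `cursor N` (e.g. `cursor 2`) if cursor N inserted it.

After op 1 (move_left): buffer="jzznzlr" (len 7), cursors c1@1 c2@2, authorship .......
After op 2 (insert('i')): buffer="jiziznzlr" (len 9), cursors c1@2 c2@4, authorship .1.2.....
After op 3 (insert('d')): buffer="jidzidznzlr" (len 11), cursors c1@3 c2@6, authorship .11.22.....
After op 4 (insert('n')): buffer="jidnzidnznzlr" (len 13), cursors c1@4 c2@8, authorship .111.222.....
Authorship (.=original, N=cursor N): . 1 1 1 . 2 2 2 . . . . .
Index 6: author = 2

Answer: cursor 2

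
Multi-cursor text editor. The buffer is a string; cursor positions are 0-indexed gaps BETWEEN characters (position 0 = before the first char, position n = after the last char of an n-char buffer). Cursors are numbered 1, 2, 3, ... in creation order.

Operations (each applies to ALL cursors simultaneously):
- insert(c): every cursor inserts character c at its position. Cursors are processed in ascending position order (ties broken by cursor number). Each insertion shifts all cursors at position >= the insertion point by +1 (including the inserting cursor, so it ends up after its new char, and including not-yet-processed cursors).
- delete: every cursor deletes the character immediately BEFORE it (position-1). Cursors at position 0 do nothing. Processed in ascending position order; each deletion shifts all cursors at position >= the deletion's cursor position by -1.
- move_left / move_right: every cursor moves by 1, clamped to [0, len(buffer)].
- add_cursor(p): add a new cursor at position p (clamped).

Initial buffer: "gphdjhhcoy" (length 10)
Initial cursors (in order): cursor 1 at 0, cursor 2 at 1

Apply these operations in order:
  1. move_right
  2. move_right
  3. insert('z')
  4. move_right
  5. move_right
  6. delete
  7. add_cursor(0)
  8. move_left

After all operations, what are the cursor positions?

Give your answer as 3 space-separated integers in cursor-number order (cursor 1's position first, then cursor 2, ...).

Answer: 3 4 0

Derivation:
After op 1 (move_right): buffer="gphdjhhcoy" (len 10), cursors c1@1 c2@2, authorship ..........
After op 2 (move_right): buffer="gphdjhhcoy" (len 10), cursors c1@2 c2@3, authorship ..........
After op 3 (insert('z')): buffer="gpzhzdjhhcoy" (len 12), cursors c1@3 c2@5, authorship ..1.2.......
After op 4 (move_right): buffer="gpzhzdjhhcoy" (len 12), cursors c1@4 c2@6, authorship ..1.2.......
After op 5 (move_right): buffer="gpzhzdjhhcoy" (len 12), cursors c1@5 c2@7, authorship ..1.2.......
After op 6 (delete): buffer="gpzhdhhcoy" (len 10), cursors c1@4 c2@5, authorship ..1.......
After op 7 (add_cursor(0)): buffer="gpzhdhhcoy" (len 10), cursors c3@0 c1@4 c2@5, authorship ..1.......
After op 8 (move_left): buffer="gpzhdhhcoy" (len 10), cursors c3@0 c1@3 c2@4, authorship ..1.......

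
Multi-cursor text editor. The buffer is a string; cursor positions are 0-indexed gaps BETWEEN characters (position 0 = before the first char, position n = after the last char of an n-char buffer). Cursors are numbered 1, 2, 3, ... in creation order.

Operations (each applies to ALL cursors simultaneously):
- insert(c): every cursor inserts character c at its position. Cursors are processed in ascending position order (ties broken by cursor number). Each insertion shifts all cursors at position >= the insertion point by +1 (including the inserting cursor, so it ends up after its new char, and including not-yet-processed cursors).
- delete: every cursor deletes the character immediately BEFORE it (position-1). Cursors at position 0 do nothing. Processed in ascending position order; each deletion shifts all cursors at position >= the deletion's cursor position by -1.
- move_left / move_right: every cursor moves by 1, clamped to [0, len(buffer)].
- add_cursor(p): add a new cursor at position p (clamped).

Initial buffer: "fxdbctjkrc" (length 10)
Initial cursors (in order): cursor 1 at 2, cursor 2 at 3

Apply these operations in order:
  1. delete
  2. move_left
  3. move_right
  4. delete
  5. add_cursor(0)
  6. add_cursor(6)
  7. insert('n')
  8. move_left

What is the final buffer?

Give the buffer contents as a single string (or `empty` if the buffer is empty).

After op 1 (delete): buffer="fbctjkrc" (len 8), cursors c1@1 c2@1, authorship ........
After op 2 (move_left): buffer="fbctjkrc" (len 8), cursors c1@0 c2@0, authorship ........
After op 3 (move_right): buffer="fbctjkrc" (len 8), cursors c1@1 c2@1, authorship ........
After op 4 (delete): buffer="bctjkrc" (len 7), cursors c1@0 c2@0, authorship .......
After op 5 (add_cursor(0)): buffer="bctjkrc" (len 7), cursors c1@0 c2@0 c3@0, authorship .......
After op 6 (add_cursor(6)): buffer="bctjkrc" (len 7), cursors c1@0 c2@0 c3@0 c4@6, authorship .......
After op 7 (insert('n')): buffer="nnnbctjkrnc" (len 11), cursors c1@3 c2@3 c3@3 c4@10, authorship 123......4.
After op 8 (move_left): buffer="nnnbctjkrnc" (len 11), cursors c1@2 c2@2 c3@2 c4@9, authorship 123......4.

Answer: nnnbctjkrnc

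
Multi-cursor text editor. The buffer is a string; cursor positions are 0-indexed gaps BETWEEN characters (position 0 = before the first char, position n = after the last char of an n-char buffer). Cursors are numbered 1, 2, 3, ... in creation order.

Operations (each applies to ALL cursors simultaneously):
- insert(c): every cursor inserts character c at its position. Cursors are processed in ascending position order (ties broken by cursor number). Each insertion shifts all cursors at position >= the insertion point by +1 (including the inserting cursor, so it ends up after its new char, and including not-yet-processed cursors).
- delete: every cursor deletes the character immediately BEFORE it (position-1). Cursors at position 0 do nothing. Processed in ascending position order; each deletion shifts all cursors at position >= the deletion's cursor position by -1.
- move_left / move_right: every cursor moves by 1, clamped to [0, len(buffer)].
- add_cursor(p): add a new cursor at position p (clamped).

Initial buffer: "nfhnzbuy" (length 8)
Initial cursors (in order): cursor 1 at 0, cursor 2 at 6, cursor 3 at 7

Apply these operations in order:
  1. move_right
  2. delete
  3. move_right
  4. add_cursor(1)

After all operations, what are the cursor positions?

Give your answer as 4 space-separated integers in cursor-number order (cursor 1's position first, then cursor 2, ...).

Answer: 1 5 5 1

Derivation:
After op 1 (move_right): buffer="nfhnzbuy" (len 8), cursors c1@1 c2@7 c3@8, authorship ........
After op 2 (delete): buffer="fhnzb" (len 5), cursors c1@0 c2@5 c3@5, authorship .....
After op 3 (move_right): buffer="fhnzb" (len 5), cursors c1@1 c2@5 c3@5, authorship .....
After op 4 (add_cursor(1)): buffer="fhnzb" (len 5), cursors c1@1 c4@1 c2@5 c3@5, authorship .....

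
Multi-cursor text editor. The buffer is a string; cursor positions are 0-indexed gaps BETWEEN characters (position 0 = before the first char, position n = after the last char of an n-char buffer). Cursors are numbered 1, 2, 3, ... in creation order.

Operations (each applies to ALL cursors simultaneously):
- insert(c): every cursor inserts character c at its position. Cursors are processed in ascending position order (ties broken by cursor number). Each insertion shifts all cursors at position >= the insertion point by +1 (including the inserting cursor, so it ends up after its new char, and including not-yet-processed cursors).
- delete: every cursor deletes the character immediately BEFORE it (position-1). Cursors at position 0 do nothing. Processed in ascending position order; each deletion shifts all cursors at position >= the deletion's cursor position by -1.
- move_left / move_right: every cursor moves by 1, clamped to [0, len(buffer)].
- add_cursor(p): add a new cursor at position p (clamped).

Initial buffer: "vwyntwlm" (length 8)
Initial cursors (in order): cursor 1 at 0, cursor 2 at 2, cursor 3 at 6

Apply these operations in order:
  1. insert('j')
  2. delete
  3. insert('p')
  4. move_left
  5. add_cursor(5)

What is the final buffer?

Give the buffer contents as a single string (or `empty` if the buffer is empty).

Answer: pvwpyntwplm

Derivation:
After op 1 (insert('j')): buffer="jvwjyntwjlm" (len 11), cursors c1@1 c2@4 c3@9, authorship 1..2....3..
After op 2 (delete): buffer="vwyntwlm" (len 8), cursors c1@0 c2@2 c3@6, authorship ........
After op 3 (insert('p')): buffer="pvwpyntwplm" (len 11), cursors c1@1 c2@4 c3@9, authorship 1..2....3..
After op 4 (move_left): buffer="pvwpyntwplm" (len 11), cursors c1@0 c2@3 c3@8, authorship 1..2....3..
After op 5 (add_cursor(5)): buffer="pvwpyntwplm" (len 11), cursors c1@0 c2@3 c4@5 c3@8, authorship 1..2....3..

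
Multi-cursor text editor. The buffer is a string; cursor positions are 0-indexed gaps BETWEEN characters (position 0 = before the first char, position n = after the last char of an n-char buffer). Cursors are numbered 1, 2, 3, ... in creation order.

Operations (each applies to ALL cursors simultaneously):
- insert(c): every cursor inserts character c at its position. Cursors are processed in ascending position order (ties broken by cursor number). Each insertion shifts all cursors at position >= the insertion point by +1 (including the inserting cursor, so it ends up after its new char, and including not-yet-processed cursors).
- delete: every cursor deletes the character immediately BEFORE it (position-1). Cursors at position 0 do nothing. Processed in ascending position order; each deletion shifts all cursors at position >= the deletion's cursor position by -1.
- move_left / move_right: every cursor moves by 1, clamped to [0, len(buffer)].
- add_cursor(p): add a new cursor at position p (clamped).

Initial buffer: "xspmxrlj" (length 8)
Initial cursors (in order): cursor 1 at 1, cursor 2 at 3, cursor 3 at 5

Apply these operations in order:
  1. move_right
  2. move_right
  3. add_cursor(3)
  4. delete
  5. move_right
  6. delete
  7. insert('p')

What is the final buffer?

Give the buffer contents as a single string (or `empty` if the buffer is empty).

After op 1 (move_right): buffer="xspmxrlj" (len 8), cursors c1@2 c2@4 c3@6, authorship ........
After op 2 (move_right): buffer="xspmxrlj" (len 8), cursors c1@3 c2@5 c3@7, authorship ........
After op 3 (add_cursor(3)): buffer="xspmxrlj" (len 8), cursors c1@3 c4@3 c2@5 c3@7, authorship ........
After op 4 (delete): buffer="xmrj" (len 4), cursors c1@1 c4@1 c2@2 c3@3, authorship ....
After op 5 (move_right): buffer="xmrj" (len 4), cursors c1@2 c4@2 c2@3 c3@4, authorship ....
After op 6 (delete): buffer="" (len 0), cursors c1@0 c2@0 c3@0 c4@0, authorship 
After op 7 (insert('p')): buffer="pppp" (len 4), cursors c1@4 c2@4 c3@4 c4@4, authorship 1234

Answer: pppp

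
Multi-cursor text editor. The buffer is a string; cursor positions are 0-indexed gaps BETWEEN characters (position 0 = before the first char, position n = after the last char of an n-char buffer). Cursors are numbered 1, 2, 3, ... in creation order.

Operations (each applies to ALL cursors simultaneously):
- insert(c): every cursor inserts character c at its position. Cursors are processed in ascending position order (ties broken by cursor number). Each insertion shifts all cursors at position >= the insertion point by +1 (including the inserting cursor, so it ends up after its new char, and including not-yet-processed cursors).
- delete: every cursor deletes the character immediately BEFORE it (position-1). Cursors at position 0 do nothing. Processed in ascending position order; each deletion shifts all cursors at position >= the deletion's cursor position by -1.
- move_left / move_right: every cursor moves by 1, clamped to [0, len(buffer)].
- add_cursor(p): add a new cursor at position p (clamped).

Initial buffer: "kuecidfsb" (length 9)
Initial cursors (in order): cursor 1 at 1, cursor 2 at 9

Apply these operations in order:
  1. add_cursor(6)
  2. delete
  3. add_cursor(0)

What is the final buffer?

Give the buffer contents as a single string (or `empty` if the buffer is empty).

After op 1 (add_cursor(6)): buffer="kuecidfsb" (len 9), cursors c1@1 c3@6 c2@9, authorship .........
After op 2 (delete): buffer="uecifs" (len 6), cursors c1@0 c3@4 c2@6, authorship ......
After op 3 (add_cursor(0)): buffer="uecifs" (len 6), cursors c1@0 c4@0 c3@4 c2@6, authorship ......

Answer: uecifs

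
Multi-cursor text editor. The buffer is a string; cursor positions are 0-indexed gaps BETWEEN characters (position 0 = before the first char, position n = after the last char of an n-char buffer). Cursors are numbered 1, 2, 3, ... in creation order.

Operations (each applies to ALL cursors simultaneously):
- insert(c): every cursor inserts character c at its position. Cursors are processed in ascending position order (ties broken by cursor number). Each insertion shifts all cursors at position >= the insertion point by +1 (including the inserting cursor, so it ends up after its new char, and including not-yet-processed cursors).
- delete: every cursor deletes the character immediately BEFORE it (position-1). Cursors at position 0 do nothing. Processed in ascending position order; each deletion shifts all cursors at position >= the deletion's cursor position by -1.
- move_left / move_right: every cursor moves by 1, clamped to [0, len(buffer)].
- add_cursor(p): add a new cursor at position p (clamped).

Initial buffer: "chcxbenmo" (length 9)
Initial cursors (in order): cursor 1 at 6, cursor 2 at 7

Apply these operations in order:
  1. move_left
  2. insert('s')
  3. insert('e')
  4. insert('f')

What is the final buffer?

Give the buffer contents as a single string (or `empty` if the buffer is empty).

Answer: chcxbsefesefnmo

Derivation:
After op 1 (move_left): buffer="chcxbenmo" (len 9), cursors c1@5 c2@6, authorship .........
After op 2 (insert('s')): buffer="chcxbsesnmo" (len 11), cursors c1@6 c2@8, authorship .....1.2...
After op 3 (insert('e')): buffer="chcxbseesenmo" (len 13), cursors c1@7 c2@10, authorship .....11.22...
After op 4 (insert('f')): buffer="chcxbsefesefnmo" (len 15), cursors c1@8 c2@12, authorship .....111.222...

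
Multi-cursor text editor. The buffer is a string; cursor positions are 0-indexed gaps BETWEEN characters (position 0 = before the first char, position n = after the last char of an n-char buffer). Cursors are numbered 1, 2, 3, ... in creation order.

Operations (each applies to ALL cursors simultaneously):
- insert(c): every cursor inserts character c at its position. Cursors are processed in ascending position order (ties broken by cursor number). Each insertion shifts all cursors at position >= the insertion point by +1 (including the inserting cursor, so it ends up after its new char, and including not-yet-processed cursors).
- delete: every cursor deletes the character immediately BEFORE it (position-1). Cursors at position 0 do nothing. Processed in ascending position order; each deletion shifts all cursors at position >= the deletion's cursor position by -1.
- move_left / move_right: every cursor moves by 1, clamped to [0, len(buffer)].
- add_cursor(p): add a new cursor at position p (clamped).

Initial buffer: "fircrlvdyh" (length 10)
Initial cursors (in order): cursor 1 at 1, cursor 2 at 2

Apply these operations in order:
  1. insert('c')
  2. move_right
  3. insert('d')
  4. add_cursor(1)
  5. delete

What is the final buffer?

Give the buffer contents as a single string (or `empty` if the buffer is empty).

Answer: cicrcrlvdyh

Derivation:
After op 1 (insert('c')): buffer="fcicrcrlvdyh" (len 12), cursors c1@2 c2@4, authorship .1.2........
After op 2 (move_right): buffer="fcicrcrlvdyh" (len 12), cursors c1@3 c2@5, authorship .1.2........
After op 3 (insert('d')): buffer="fcidcrdcrlvdyh" (len 14), cursors c1@4 c2@7, authorship .1.12.2.......
After op 4 (add_cursor(1)): buffer="fcidcrdcrlvdyh" (len 14), cursors c3@1 c1@4 c2@7, authorship .1.12.2.......
After op 5 (delete): buffer="cicrcrlvdyh" (len 11), cursors c3@0 c1@2 c2@4, authorship 1.2........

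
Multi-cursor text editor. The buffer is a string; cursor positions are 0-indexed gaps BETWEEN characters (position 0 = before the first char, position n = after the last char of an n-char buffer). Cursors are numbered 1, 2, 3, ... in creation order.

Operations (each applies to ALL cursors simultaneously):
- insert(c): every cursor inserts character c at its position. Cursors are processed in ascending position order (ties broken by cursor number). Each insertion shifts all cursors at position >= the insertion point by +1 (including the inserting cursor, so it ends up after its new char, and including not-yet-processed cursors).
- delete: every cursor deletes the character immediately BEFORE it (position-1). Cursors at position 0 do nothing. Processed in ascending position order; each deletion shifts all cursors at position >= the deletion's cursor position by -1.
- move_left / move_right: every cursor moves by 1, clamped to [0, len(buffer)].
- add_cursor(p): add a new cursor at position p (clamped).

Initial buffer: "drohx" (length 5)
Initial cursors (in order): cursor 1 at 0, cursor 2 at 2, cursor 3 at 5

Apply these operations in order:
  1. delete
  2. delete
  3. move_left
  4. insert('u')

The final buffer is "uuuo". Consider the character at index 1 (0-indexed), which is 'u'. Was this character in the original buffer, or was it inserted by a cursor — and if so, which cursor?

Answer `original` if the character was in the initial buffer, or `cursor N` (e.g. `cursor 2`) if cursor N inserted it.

Answer: cursor 2

Derivation:
After op 1 (delete): buffer="doh" (len 3), cursors c1@0 c2@1 c3@3, authorship ...
After op 2 (delete): buffer="o" (len 1), cursors c1@0 c2@0 c3@1, authorship .
After op 3 (move_left): buffer="o" (len 1), cursors c1@0 c2@0 c3@0, authorship .
After op 4 (insert('u')): buffer="uuuo" (len 4), cursors c1@3 c2@3 c3@3, authorship 123.
Authorship (.=original, N=cursor N): 1 2 3 .
Index 1: author = 2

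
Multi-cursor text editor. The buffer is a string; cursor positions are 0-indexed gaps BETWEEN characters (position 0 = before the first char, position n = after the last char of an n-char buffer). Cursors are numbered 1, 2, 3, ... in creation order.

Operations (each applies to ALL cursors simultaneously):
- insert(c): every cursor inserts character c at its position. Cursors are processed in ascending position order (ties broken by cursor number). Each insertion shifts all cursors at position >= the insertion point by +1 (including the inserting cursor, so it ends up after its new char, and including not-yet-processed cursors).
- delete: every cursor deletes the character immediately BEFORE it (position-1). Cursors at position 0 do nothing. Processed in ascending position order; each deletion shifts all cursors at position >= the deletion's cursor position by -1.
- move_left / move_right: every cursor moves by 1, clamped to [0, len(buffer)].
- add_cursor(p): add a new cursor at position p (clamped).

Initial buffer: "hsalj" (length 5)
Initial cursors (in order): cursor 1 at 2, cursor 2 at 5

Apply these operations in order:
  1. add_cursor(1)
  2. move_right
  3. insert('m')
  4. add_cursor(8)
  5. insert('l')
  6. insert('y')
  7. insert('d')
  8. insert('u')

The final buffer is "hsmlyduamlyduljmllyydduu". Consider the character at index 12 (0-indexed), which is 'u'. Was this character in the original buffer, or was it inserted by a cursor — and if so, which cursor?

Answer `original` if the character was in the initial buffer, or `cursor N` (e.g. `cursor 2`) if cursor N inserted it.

Answer: cursor 1

Derivation:
After op 1 (add_cursor(1)): buffer="hsalj" (len 5), cursors c3@1 c1@2 c2@5, authorship .....
After op 2 (move_right): buffer="hsalj" (len 5), cursors c3@2 c1@3 c2@5, authorship .....
After op 3 (insert('m')): buffer="hsmamljm" (len 8), cursors c3@3 c1@5 c2@8, authorship ..3.1..2
After op 4 (add_cursor(8)): buffer="hsmamljm" (len 8), cursors c3@3 c1@5 c2@8 c4@8, authorship ..3.1..2
After op 5 (insert('l')): buffer="hsmlamlljmll" (len 12), cursors c3@4 c1@7 c2@12 c4@12, authorship ..33.11..224
After op 6 (insert('y')): buffer="hsmlyamlyljmllyy" (len 16), cursors c3@5 c1@9 c2@16 c4@16, authorship ..333.111..22424
After op 7 (insert('d')): buffer="hsmlydamlydljmllyydd" (len 20), cursors c3@6 c1@11 c2@20 c4@20, authorship ..3333.1111..2242424
After op 8 (insert('u')): buffer="hsmlyduamlyduljmllyydduu" (len 24), cursors c3@7 c1@13 c2@24 c4@24, authorship ..33333.11111..224242424
Authorship (.=original, N=cursor N): . . 3 3 3 3 3 . 1 1 1 1 1 . . 2 2 4 2 4 2 4 2 4
Index 12: author = 1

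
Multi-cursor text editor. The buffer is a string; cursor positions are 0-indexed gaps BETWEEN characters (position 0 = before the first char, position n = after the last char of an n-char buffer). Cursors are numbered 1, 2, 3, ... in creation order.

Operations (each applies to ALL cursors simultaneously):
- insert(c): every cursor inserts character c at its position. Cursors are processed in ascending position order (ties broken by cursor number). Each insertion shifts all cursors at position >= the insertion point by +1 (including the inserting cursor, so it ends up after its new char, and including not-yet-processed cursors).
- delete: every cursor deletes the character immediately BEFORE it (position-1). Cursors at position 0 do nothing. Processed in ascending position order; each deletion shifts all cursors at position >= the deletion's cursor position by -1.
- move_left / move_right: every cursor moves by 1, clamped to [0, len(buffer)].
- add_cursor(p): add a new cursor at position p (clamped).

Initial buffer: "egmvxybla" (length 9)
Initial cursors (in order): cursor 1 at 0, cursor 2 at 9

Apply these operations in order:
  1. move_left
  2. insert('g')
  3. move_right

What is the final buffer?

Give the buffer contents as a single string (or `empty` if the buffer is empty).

After op 1 (move_left): buffer="egmvxybla" (len 9), cursors c1@0 c2@8, authorship .........
After op 2 (insert('g')): buffer="gegmvxyblga" (len 11), cursors c1@1 c2@10, authorship 1........2.
After op 3 (move_right): buffer="gegmvxyblga" (len 11), cursors c1@2 c2@11, authorship 1........2.

Answer: gegmvxyblga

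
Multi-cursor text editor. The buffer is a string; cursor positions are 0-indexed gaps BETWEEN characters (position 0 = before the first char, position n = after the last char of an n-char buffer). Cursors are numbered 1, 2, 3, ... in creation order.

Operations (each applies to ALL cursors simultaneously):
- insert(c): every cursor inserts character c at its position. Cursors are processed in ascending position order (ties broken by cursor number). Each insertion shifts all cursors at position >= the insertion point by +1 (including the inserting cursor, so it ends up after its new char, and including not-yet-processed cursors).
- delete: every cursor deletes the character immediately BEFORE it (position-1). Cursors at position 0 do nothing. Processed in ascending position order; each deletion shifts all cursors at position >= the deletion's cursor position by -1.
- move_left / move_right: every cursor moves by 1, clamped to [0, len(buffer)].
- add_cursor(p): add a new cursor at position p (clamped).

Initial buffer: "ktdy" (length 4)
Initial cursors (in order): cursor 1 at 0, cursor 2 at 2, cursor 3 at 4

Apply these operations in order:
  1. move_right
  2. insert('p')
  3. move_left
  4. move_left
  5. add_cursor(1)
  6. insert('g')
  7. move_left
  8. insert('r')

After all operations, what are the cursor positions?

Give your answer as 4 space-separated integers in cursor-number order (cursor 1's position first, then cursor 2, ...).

After op 1 (move_right): buffer="ktdy" (len 4), cursors c1@1 c2@3 c3@4, authorship ....
After op 2 (insert('p')): buffer="kptdpyp" (len 7), cursors c1@2 c2@5 c3@7, authorship .1..2.3
After op 3 (move_left): buffer="kptdpyp" (len 7), cursors c1@1 c2@4 c3@6, authorship .1..2.3
After op 4 (move_left): buffer="kptdpyp" (len 7), cursors c1@0 c2@3 c3@5, authorship .1..2.3
After op 5 (add_cursor(1)): buffer="kptdpyp" (len 7), cursors c1@0 c4@1 c2@3 c3@5, authorship .1..2.3
After op 6 (insert('g')): buffer="gkgptgdpgyp" (len 11), cursors c1@1 c4@3 c2@6 c3@9, authorship 1.41.2.23.3
After op 7 (move_left): buffer="gkgptgdpgyp" (len 11), cursors c1@0 c4@2 c2@5 c3@8, authorship 1.41.2.23.3
After op 8 (insert('r')): buffer="rgkrgptrgdprgyp" (len 15), cursors c1@1 c4@4 c2@8 c3@12, authorship 11.441.22.233.3

Answer: 1 8 12 4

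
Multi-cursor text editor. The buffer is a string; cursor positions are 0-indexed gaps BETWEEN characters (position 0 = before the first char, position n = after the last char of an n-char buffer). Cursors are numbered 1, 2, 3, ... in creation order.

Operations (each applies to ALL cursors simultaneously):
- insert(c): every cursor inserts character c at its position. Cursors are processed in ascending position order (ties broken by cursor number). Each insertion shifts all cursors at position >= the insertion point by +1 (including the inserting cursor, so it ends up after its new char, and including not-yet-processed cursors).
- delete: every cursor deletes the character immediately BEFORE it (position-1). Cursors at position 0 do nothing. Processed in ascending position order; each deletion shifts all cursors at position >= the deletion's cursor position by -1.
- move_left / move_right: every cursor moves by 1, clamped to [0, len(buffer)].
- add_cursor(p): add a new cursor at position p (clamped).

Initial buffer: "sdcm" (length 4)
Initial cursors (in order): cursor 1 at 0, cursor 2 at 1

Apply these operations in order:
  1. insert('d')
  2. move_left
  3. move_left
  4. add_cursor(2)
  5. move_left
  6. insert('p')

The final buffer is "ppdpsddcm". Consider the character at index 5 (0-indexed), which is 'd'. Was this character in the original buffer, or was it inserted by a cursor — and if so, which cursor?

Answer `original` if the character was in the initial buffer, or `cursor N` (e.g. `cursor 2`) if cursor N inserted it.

After op 1 (insert('d')): buffer="dsddcm" (len 6), cursors c1@1 c2@3, authorship 1.2...
After op 2 (move_left): buffer="dsddcm" (len 6), cursors c1@0 c2@2, authorship 1.2...
After op 3 (move_left): buffer="dsddcm" (len 6), cursors c1@0 c2@1, authorship 1.2...
After op 4 (add_cursor(2)): buffer="dsddcm" (len 6), cursors c1@0 c2@1 c3@2, authorship 1.2...
After op 5 (move_left): buffer="dsddcm" (len 6), cursors c1@0 c2@0 c3@1, authorship 1.2...
After op 6 (insert('p')): buffer="ppdpsddcm" (len 9), cursors c1@2 c2@2 c3@4, authorship 1213.2...
Authorship (.=original, N=cursor N): 1 2 1 3 . 2 . . .
Index 5: author = 2

Answer: cursor 2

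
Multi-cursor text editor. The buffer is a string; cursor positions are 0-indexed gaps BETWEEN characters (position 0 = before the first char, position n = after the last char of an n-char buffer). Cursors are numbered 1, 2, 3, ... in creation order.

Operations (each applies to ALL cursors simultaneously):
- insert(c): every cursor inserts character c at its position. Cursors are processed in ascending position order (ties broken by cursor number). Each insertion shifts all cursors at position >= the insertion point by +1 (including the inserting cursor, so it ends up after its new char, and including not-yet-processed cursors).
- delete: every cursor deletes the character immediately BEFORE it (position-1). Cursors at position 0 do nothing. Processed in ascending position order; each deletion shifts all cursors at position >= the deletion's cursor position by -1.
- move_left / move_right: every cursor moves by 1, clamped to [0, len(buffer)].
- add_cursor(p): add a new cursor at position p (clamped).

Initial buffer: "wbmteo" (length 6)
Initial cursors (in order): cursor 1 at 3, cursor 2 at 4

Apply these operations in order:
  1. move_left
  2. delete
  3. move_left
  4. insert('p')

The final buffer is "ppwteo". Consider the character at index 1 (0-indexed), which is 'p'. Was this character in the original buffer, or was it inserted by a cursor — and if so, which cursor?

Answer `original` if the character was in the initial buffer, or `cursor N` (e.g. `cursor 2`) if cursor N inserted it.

Answer: cursor 2

Derivation:
After op 1 (move_left): buffer="wbmteo" (len 6), cursors c1@2 c2@3, authorship ......
After op 2 (delete): buffer="wteo" (len 4), cursors c1@1 c2@1, authorship ....
After op 3 (move_left): buffer="wteo" (len 4), cursors c1@0 c2@0, authorship ....
After op 4 (insert('p')): buffer="ppwteo" (len 6), cursors c1@2 c2@2, authorship 12....
Authorship (.=original, N=cursor N): 1 2 . . . .
Index 1: author = 2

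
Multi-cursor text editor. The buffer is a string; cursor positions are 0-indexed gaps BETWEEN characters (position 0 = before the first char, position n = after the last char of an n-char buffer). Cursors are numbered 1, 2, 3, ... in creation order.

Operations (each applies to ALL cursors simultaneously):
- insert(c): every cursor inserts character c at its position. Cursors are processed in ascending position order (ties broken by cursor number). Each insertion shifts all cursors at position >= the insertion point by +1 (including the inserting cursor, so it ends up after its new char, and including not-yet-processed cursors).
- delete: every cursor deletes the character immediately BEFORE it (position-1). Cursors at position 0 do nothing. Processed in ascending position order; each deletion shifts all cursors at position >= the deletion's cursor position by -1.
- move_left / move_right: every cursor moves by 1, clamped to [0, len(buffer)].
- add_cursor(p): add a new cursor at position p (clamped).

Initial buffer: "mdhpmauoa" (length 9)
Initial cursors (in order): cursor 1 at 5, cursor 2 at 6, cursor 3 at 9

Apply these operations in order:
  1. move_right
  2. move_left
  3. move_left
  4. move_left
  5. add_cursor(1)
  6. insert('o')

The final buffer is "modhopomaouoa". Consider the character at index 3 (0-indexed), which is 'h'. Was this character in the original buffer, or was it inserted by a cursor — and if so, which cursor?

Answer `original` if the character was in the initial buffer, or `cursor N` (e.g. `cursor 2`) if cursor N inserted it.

After op 1 (move_right): buffer="mdhpmauoa" (len 9), cursors c1@6 c2@7 c3@9, authorship .........
After op 2 (move_left): buffer="mdhpmauoa" (len 9), cursors c1@5 c2@6 c3@8, authorship .........
After op 3 (move_left): buffer="mdhpmauoa" (len 9), cursors c1@4 c2@5 c3@7, authorship .........
After op 4 (move_left): buffer="mdhpmauoa" (len 9), cursors c1@3 c2@4 c3@6, authorship .........
After op 5 (add_cursor(1)): buffer="mdhpmauoa" (len 9), cursors c4@1 c1@3 c2@4 c3@6, authorship .........
After op 6 (insert('o')): buffer="modhopomaouoa" (len 13), cursors c4@2 c1@5 c2@7 c3@10, authorship .4..1.2..3...
Authorship (.=original, N=cursor N): . 4 . . 1 . 2 . . 3 . . .
Index 3: author = original

Answer: original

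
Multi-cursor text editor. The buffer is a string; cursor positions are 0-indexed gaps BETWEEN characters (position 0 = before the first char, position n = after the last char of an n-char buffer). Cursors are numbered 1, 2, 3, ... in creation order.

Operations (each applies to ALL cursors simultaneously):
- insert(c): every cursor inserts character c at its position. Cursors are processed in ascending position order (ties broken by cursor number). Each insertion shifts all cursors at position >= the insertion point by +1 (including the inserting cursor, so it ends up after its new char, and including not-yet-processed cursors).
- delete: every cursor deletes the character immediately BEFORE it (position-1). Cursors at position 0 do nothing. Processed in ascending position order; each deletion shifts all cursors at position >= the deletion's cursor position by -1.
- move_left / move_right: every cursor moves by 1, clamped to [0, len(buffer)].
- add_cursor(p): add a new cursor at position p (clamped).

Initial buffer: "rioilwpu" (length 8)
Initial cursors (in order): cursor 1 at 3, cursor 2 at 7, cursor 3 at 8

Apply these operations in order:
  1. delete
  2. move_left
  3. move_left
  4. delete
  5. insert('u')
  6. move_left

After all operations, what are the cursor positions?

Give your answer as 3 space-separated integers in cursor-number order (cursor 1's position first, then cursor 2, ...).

After op 1 (delete): buffer="riilw" (len 5), cursors c1@2 c2@5 c3@5, authorship .....
After op 2 (move_left): buffer="riilw" (len 5), cursors c1@1 c2@4 c3@4, authorship .....
After op 3 (move_left): buffer="riilw" (len 5), cursors c1@0 c2@3 c3@3, authorship .....
After op 4 (delete): buffer="rlw" (len 3), cursors c1@0 c2@1 c3@1, authorship ...
After op 5 (insert('u')): buffer="uruulw" (len 6), cursors c1@1 c2@4 c3@4, authorship 1.23..
After op 6 (move_left): buffer="uruulw" (len 6), cursors c1@0 c2@3 c3@3, authorship 1.23..

Answer: 0 3 3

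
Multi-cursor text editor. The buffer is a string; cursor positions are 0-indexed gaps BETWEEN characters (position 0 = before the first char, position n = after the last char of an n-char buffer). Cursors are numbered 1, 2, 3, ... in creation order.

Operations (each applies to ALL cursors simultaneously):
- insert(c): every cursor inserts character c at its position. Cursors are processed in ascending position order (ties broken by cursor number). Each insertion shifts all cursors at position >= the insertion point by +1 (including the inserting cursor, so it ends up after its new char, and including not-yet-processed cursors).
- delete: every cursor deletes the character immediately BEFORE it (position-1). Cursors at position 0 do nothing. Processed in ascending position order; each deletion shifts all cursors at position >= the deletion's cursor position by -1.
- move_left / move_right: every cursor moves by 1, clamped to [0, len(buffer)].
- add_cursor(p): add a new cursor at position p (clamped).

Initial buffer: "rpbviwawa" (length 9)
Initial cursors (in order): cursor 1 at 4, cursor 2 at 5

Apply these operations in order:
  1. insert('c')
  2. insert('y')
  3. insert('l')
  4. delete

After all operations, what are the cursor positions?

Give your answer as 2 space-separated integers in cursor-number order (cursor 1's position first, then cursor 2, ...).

Answer: 6 9

Derivation:
After op 1 (insert('c')): buffer="rpbvcicwawa" (len 11), cursors c1@5 c2@7, authorship ....1.2....
After op 2 (insert('y')): buffer="rpbvcyicywawa" (len 13), cursors c1@6 c2@9, authorship ....11.22....
After op 3 (insert('l')): buffer="rpbvcylicylwawa" (len 15), cursors c1@7 c2@11, authorship ....111.222....
After op 4 (delete): buffer="rpbvcyicywawa" (len 13), cursors c1@6 c2@9, authorship ....11.22....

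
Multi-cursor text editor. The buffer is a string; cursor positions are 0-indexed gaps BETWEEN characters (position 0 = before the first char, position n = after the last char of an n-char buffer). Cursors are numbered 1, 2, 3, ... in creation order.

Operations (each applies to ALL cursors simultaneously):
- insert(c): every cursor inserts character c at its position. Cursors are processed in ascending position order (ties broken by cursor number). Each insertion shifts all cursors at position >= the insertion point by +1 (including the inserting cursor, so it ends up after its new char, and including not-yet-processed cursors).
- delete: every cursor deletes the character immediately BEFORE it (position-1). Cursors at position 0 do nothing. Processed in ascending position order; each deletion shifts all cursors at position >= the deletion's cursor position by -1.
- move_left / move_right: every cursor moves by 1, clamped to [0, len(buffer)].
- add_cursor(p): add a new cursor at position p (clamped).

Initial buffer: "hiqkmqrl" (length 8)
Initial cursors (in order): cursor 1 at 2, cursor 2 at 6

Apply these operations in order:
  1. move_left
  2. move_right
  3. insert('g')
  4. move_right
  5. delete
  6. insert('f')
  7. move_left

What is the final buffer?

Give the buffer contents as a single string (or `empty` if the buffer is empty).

After op 1 (move_left): buffer="hiqkmqrl" (len 8), cursors c1@1 c2@5, authorship ........
After op 2 (move_right): buffer="hiqkmqrl" (len 8), cursors c1@2 c2@6, authorship ........
After op 3 (insert('g')): buffer="higqkmqgrl" (len 10), cursors c1@3 c2@8, authorship ..1....2..
After op 4 (move_right): buffer="higqkmqgrl" (len 10), cursors c1@4 c2@9, authorship ..1....2..
After op 5 (delete): buffer="higkmqgl" (len 8), cursors c1@3 c2@7, authorship ..1...2.
After op 6 (insert('f')): buffer="higfkmqgfl" (len 10), cursors c1@4 c2@9, authorship ..11...22.
After op 7 (move_left): buffer="higfkmqgfl" (len 10), cursors c1@3 c2@8, authorship ..11...22.

Answer: higfkmqgfl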